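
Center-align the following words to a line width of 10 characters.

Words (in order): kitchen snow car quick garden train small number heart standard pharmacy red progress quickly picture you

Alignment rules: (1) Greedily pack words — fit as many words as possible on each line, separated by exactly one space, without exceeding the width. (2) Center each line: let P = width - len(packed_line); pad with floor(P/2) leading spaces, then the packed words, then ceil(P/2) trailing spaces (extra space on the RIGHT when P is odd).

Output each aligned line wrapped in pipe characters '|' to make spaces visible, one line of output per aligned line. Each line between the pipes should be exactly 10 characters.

Line 1: ['kitchen'] (min_width=7, slack=3)
Line 2: ['snow', 'car'] (min_width=8, slack=2)
Line 3: ['quick'] (min_width=5, slack=5)
Line 4: ['garden'] (min_width=6, slack=4)
Line 5: ['train'] (min_width=5, slack=5)
Line 6: ['small'] (min_width=5, slack=5)
Line 7: ['number'] (min_width=6, slack=4)
Line 8: ['heart'] (min_width=5, slack=5)
Line 9: ['standard'] (min_width=8, slack=2)
Line 10: ['pharmacy'] (min_width=8, slack=2)
Line 11: ['red'] (min_width=3, slack=7)
Line 12: ['progress'] (min_width=8, slack=2)
Line 13: ['quickly'] (min_width=7, slack=3)
Line 14: ['picture'] (min_width=7, slack=3)
Line 15: ['you'] (min_width=3, slack=7)

Answer: | kitchen  |
| snow car |
|  quick   |
|  garden  |
|  train   |
|  small   |
|  number  |
|  heart   |
| standard |
| pharmacy |
|   red    |
| progress |
| quickly  |
| picture  |
|   you    |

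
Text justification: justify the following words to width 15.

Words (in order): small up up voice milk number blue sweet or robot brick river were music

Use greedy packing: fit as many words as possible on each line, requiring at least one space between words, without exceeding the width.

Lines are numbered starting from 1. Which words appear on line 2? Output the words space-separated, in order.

Answer: voice milk

Derivation:
Line 1: ['small', 'up', 'up'] (min_width=11, slack=4)
Line 2: ['voice', 'milk'] (min_width=10, slack=5)
Line 3: ['number', 'blue'] (min_width=11, slack=4)
Line 4: ['sweet', 'or', 'robot'] (min_width=14, slack=1)
Line 5: ['brick', 'river'] (min_width=11, slack=4)
Line 6: ['were', 'music'] (min_width=10, slack=5)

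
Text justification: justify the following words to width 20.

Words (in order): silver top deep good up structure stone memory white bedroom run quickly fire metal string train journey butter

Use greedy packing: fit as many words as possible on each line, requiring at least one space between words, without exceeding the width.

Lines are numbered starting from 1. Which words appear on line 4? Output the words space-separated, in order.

Line 1: ['silver', 'top', 'deep', 'good'] (min_width=20, slack=0)
Line 2: ['up', 'structure', 'stone'] (min_width=18, slack=2)
Line 3: ['memory', 'white', 'bedroom'] (min_width=20, slack=0)
Line 4: ['run', 'quickly', 'fire'] (min_width=16, slack=4)
Line 5: ['metal', 'string', 'train'] (min_width=18, slack=2)
Line 6: ['journey', 'butter'] (min_width=14, slack=6)

Answer: run quickly fire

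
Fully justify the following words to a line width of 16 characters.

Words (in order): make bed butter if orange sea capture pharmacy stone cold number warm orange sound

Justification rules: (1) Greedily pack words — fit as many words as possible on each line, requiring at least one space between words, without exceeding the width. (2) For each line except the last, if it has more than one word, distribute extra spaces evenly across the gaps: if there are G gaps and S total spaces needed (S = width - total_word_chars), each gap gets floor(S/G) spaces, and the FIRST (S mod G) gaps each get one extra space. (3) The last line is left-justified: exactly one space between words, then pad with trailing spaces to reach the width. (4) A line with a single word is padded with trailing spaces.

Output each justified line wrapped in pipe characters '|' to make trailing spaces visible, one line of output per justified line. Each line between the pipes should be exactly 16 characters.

Line 1: ['make', 'bed', 'butter'] (min_width=15, slack=1)
Line 2: ['if', 'orange', 'sea'] (min_width=13, slack=3)
Line 3: ['capture', 'pharmacy'] (min_width=16, slack=0)
Line 4: ['stone', 'cold'] (min_width=10, slack=6)
Line 5: ['number', 'warm'] (min_width=11, slack=5)
Line 6: ['orange', 'sound'] (min_width=12, slack=4)

Answer: |make  bed butter|
|if   orange  sea|
|capture pharmacy|
|stone       cold|
|number      warm|
|orange sound    |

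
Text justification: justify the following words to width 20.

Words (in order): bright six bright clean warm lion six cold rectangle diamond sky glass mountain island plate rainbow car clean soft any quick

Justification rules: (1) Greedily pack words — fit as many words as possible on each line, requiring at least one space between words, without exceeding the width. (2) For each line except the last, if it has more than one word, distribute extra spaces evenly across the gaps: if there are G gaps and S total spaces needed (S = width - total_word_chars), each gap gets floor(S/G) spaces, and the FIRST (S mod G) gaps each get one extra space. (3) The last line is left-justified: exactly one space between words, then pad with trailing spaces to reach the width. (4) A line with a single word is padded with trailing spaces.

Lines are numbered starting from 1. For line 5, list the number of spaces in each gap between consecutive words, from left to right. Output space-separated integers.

Line 1: ['bright', 'six', 'bright'] (min_width=17, slack=3)
Line 2: ['clean', 'warm', 'lion', 'six'] (min_width=19, slack=1)
Line 3: ['cold', 'rectangle'] (min_width=14, slack=6)
Line 4: ['diamond', 'sky', 'glass'] (min_width=17, slack=3)
Line 5: ['mountain', 'island'] (min_width=15, slack=5)
Line 6: ['plate', 'rainbow', 'car'] (min_width=17, slack=3)
Line 7: ['clean', 'soft', 'any', 'quick'] (min_width=20, slack=0)

Answer: 6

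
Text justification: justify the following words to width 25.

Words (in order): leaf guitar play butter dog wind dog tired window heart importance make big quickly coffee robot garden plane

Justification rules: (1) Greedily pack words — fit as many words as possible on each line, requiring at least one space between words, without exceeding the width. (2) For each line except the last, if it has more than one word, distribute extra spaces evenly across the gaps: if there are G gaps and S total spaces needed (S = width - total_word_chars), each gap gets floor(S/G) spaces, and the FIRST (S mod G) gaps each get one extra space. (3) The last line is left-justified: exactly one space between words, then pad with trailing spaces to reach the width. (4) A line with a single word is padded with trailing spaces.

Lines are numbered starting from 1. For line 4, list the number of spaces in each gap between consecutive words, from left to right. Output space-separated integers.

Line 1: ['leaf', 'guitar', 'play', 'butter'] (min_width=23, slack=2)
Line 2: ['dog', 'wind', 'dog', 'tired', 'window'] (min_width=25, slack=0)
Line 3: ['heart', 'importance', 'make', 'big'] (min_width=25, slack=0)
Line 4: ['quickly', 'coffee', 'robot'] (min_width=20, slack=5)
Line 5: ['garden', 'plane'] (min_width=12, slack=13)

Answer: 4 3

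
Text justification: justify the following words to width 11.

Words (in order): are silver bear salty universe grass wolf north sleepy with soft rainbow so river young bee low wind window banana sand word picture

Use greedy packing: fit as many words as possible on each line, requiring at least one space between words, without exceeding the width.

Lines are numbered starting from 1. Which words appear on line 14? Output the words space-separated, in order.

Line 1: ['are', 'silver'] (min_width=10, slack=1)
Line 2: ['bear', 'salty'] (min_width=10, slack=1)
Line 3: ['universe'] (min_width=8, slack=3)
Line 4: ['grass', 'wolf'] (min_width=10, slack=1)
Line 5: ['north'] (min_width=5, slack=6)
Line 6: ['sleepy', 'with'] (min_width=11, slack=0)
Line 7: ['soft'] (min_width=4, slack=7)
Line 8: ['rainbow', 'so'] (min_width=10, slack=1)
Line 9: ['river', 'young'] (min_width=11, slack=0)
Line 10: ['bee', 'low'] (min_width=7, slack=4)
Line 11: ['wind', 'window'] (min_width=11, slack=0)
Line 12: ['banana', 'sand'] (min_width=11, slack=0)
Line 13: ['word'] (min_width=4, slack=7)
Line 14: ['picture'] (min_width=7, slack=4)

Answer: picture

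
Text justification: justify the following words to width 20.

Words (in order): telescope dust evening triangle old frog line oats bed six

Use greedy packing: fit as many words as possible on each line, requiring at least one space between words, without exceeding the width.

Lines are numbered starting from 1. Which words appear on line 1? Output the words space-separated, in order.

Answer: telescope dust

Derivation:
Line 1: ['telescope', 'dust'] (min_width=14, slack=6)
Line 2: ['evening', 'triangle', 'old'] (min_width=20, slack=0)
Line 3: ['frog', 'line', 'oats', 'bed'] (min_width=18, slack=2)
Line 4: ['six'] (min_width=3, slack=17)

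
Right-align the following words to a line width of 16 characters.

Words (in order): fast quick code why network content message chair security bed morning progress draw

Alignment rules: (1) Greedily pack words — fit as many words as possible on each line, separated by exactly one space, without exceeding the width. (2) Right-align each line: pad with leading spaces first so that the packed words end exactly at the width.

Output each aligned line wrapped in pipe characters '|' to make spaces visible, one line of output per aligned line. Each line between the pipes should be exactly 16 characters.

Answer: | fast quick code|
|     why network|
| content message|
|  chair security|
|     bed morning|
|   progress draw|

Derivation:
Line 1: ['fast', 'quick', 'code'] (min_width=15, slack=1)
Line 2: ['why', 'network'] (min_width=11, slack=5)
Line 3: ['content', 'message'] (min_width=15, slack=1)
Line 4: ['chair', 'security'] (min_width=14, slack=2)
Line 5: ['bed', 'morning'] (min_width=11, slack=5)
Line 6: ['progress', 'draw'] (min_width=13, slack=3)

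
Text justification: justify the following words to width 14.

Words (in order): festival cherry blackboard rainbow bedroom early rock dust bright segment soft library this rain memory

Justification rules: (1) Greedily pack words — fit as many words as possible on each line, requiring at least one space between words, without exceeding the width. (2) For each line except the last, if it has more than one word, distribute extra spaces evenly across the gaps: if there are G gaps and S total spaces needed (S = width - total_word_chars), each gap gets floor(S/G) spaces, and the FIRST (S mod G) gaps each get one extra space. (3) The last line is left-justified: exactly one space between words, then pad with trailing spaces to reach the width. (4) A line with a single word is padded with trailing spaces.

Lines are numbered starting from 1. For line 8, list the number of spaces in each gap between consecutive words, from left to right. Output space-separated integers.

Line 1: ['festival'] (min_width=8, slack=6)
Line 2: ['cherry'] (min_width=6, slack=8)
Line 3: ['blackboard'] (min_width=10, slack=4)
Line 4: ['rainbow'] (min_width=7, slack=7)
Line 5: ['bedroom', 'early'] (min_width=13, slack=1)
Line 6: ['rock', 'dust'] (min_width=9, slack=5)
Line 7: ['bright', 'segment'] (min_width=14, slack=0)
Line 8: ['soft', 'library'] (min_width=12, slack=2)
Line 9: ['this', 'rain'] (min_width=9, slack=5)
Line 10: ['memory'] (min_width=6, slack=8)

Answer: 3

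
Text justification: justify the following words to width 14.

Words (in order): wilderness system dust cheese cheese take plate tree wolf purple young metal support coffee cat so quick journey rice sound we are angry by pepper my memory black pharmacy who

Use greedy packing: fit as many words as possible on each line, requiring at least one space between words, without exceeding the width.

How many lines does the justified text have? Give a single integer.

Line 1: ['wilderness'] (min_width=10, slack=4)
Line 2: ['system', 'dust'] (min_width=11, slack=3)
Line 3: ['cheese', 'cheese'] (min_width=13, slack=1)
Line 4: ['take', 'plate'] (min_width=10, slack=4)
Line 5: ['tree', 'wolf'] (min_width=9, slack=5)
Line 6: ['purple', 'young'] (min_width=12, slack=2)
Line 7: ['metal', 'support'] (min_width=13, slack=1)
Line 8: ['coffee', 'cat', 'so'] (min_width=13, slack=1)
Line 9: ['quick', 'journey'] (min_width=13, slack=1)
Line 10: ['rice', 'sound', 'we'] (min_width=13, slack=1)
Line 11: ['are', 'angry', 'by'] (min_width=12, slack=2)
Line 12: ['pepper', 'my'] (min_width=9, slack=5)
Line 13: ['memory', 'black'] (min_width=12, slack=2)
Line 14: ['pharmacy', 'who'] (min_width=12, slack=2)
Total lines: 14

Answer: 14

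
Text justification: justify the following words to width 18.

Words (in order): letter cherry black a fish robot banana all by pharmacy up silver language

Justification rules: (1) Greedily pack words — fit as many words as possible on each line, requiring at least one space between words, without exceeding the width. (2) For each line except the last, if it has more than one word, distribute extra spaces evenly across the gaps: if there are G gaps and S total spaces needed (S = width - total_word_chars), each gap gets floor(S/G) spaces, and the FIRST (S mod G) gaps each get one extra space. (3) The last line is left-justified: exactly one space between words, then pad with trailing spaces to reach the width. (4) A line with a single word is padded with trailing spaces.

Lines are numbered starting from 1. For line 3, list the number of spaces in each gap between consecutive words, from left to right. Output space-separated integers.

Line 1: ['letter', 'cherry'] (min_width=13, slack=5)
Line 2: ['black', 'a', 'fish', 'robot'] (min_width=18, slack=0)
Line 3: ['banana', 'all', 'by'] (min_width=13, slack=5)
Line 4: ['pharmacy', 'up', 'silver'] (min_width=18, slack=0)
Line 5: ['language'] (min_width=8, slack=10)

Answer: 4 3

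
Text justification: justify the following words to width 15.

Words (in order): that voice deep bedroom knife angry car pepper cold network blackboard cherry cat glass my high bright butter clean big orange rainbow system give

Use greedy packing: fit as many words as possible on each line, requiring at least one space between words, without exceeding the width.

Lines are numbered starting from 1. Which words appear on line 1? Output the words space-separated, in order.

Answer: that voice deep

Derivation:
Line 1: ['that', 'voice', 'deep'] (min_width=15, slack=0)
Line 2: ['bedroom', 'knife'] (min_width=13, slack=2)
Line 3: ['angry', 'car'] (min_width=9, slack=6)
Line 4: ['pepper', 'cold'] (min_width=11, slack=4)
Line 5: ['network'] (min_width=7, slack=8)
Line 6: ['blackboard'] (min_width=10, slack=5)
Line 7: ['cherry', 'cat'] (min_width=10, slack=5)
Line 8: ['glass', 'my', 'high'] (min_width=13, slack=2)
Line 9: ['bright', 'butter'] (min_width=13, slack=2)
Line 10: ['clean', 'big'] (min_width=9, slack=6)
Line 11: ['orange', 'rainbow'] (min_width=14, slack=1)
Line 12: ['system', 'give'] (min_width=11, slack=4)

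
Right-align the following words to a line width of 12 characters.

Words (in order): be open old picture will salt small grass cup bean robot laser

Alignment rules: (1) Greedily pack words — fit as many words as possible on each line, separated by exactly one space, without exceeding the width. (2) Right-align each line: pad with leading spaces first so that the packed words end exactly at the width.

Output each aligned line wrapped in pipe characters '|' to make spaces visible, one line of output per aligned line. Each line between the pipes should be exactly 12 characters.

Line 1: ['be', 'open', 'old'] (min_width=11, slack=1)
Line 2: ['picture', 'will'] (min_width=12, slack=0)
Line 3: ['salt', 'small'] (min_width=10, slack=2)
Line 4: ['grass', 'cup'] (min_width=9, slack=3)
Line 5: ['bean', 'robot'] (min_width=10, slack=2)
Line 6: ['laser'] (min_width=5, slack=7)

Answer: | be open old|
|picture will|
|  salt small|
|   grass cup|
|  bean robot|
|       laser|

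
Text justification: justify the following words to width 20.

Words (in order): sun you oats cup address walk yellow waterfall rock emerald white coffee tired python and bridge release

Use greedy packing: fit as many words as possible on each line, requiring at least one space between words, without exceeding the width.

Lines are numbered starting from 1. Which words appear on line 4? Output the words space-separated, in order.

Answer: emerald white coffee

Derivation:
Line 1: ['sun', 'you', 'oats', 'cup'] (min_width=16, slack=4)
Line 2: ['address', 'walk', 'yellow'] (min_width=19, slack=1)
Line 3: ['waterfall', 'rock'] (min_width=14, slack=6)
Line 4: ['emerald', 'white', 'coffee'] (min_width=20, slack=0)
Line 5: ['tired', 'python', 'and'] (min_width=16, slack=4)
Line 6: ['bridge', 'release'] (min_width=14, slack=6)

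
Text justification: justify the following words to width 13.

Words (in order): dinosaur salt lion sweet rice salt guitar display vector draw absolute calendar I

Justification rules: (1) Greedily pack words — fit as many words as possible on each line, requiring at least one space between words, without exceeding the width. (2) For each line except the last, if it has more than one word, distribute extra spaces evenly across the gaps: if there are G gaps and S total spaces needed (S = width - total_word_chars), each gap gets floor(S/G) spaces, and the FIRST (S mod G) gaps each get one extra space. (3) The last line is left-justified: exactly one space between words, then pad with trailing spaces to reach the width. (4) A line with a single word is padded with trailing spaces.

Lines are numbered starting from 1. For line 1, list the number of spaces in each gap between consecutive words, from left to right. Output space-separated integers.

Line 1: ['dinosaur', 'salt'] (min_width=13, slack=0)
Line 2: ['lion', 'sweet'] (min_width=10, slack=3)
Line 3: ['rice', 'salt'] (min_width=9, slack=4)
Line 4: ['guitar'] (min_width=6, slack=7)
Line 5: ['display'] (min_width=7, slack=6)
Line 6: ['vector', 'draw'] (min_width=11, slack=2)
Line 7: ['absolute'] (min_width=8, slack=5)
Line 8: ['calendar', 'I'] (min_width=10, slack=3)

Answer: 1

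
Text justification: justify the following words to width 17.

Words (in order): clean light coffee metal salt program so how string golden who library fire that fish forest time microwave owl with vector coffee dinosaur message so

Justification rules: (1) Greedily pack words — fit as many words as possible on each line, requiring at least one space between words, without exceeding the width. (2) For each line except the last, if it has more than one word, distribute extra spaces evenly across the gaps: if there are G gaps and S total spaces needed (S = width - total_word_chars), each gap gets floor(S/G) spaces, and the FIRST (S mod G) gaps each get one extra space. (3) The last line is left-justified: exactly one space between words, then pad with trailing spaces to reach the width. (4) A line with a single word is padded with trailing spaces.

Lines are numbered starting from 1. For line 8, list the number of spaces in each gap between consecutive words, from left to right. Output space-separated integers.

Answer: 7

Derivation:
Line 1: ['clean', 'light'] (min_width=11, slack=6)
Line 2: ['coffee', 'metal', 'salt'] (min_width=17, slack=0)
Line 3: ['program', 'so', 'how'] (min_width=14, slack=3)
Line 4: ['string', 'golden', 'who'] (min_width=17, slack=0)
Line 5: ['library', 'fire', 'that'] (min_width=17, slack=0)
Line 6: ['fish', 'forest', 'time'] (min_width=16, slack=1)
Line 7: ['microwave', 'owl'] (min_width=13, slack=4)
Line 8: ['with', 'vector'] (min_width=11, slack=6)
Line 9: ['coffee', 'dinosaur'] (min_width=15, slack=2)
Line 10: ['message', 'so'] (min_width=10, slack=7)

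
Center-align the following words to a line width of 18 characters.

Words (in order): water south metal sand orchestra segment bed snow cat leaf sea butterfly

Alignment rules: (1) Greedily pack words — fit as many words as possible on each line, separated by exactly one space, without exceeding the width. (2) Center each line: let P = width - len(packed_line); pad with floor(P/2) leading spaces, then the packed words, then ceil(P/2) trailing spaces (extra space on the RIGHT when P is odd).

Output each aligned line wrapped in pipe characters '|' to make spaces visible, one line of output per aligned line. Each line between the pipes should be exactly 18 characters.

Answer: |water south metal |
|  sand orchestra  |
| segment bed snow |
|   cat leaf sea   |
|    butterfly     |

Derivation:
Line 1: ['water', 'south', 'metal'] (min_width=17, slack=1)
Line 2: ['sand', 'orchestra'] (min_width=14, slack=4)
Line 3: ['segment', 'bed', 'snow'] (min_width=16, slack=2)
Line 4: ['cat', 'leaf', 'sea'] (min_width=12, slack=6)
Line 5: ['butterfly'] (min_width=9, slack=9)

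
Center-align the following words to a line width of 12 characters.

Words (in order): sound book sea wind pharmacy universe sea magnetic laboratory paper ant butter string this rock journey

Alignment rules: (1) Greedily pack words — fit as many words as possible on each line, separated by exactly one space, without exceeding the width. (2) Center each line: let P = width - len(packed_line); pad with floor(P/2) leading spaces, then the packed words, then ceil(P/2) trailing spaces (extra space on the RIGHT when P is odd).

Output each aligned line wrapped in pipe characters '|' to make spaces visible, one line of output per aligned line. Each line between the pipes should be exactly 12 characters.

Answer: | sound book |
|  sea wind  |
|  pharmacy  |
|universe sea|
|  magnetic  |
| laboratory |
| paper ant  |
|   butter   |
|string this |
|rock journey|

Derivation:
Line 1: ['sound', 'book'] (min_width=10, slack=2)
Line 2: ['sea', 'wind'] (min_width=8, slack=4)
Line 3: ['pharmacy'] (min_width=8, slack=4)
Line 4: ['universe', 'sea'] (min_width=12, slack=0)
Line 5: ['magnetic'] (min_width=8, slack=4)
Line 6: ['laboratory'] (min_width=10, slack=2)
Line 7: ['paper', 'ant'] (min_width=9, slack=3)
Line 8: ['butter'] (min_width=6, slack=6)
Line 9: ['string', 'this'] (min_width=11, slack=1)
Line 10: ['rock', 'journey'] (min_width=12, slack=0)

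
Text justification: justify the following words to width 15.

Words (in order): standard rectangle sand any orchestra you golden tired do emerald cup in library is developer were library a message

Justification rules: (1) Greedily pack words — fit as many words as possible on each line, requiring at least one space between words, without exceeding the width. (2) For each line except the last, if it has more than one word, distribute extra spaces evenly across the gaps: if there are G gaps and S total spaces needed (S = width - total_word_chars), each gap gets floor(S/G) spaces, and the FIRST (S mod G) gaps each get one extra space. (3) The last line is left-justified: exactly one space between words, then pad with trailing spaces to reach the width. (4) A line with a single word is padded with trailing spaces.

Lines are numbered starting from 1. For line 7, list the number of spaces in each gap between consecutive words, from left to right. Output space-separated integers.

Answer: 6

Derivation:
Line 1: ['standard'] (min_width=8, slack=7)
Line 2: ['rectangle', 'sand'] (min_width=14, slack=1)
Line 3: ['any', 'orchestra'] (min_width=13, slack=2)
Line 4: ['you', 'golden'] (min_width=10, slack=5)
Line 5: ['tired', 'do'] (min_width=8, slack=7)
Line 6: ['emerald', 'cup', 'in'] (min_width=14, slack=1)
Line 7: ['library', 'is'] (min_width=10, slack=5)
Line 8: ['developer', 'were'] (min_width=14, slack=1)
Line 9: ['library', 'a'] (min_width=9, slack=6)
Line 10: ['message'] (min_width=7, slack=8)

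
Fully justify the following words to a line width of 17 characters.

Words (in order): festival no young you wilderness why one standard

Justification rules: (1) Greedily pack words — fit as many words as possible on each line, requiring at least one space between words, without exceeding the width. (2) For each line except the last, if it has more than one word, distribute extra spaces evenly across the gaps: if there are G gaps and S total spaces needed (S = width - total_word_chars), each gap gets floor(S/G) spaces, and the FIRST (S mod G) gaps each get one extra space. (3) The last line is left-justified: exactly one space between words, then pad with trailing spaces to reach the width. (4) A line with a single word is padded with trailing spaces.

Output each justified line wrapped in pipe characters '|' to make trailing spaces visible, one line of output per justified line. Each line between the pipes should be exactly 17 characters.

Line 1: ['festival', 'no', 'young'] (min_width=17, slack=0)
Line 2: ['you', 'wilderness'] (min_width=14, slack=3)
Line 3: ['why', 'one', 'standard'] (min_width=16, slack=1)

Answer: |festival no young|
|you    wilderness|
|why one standard |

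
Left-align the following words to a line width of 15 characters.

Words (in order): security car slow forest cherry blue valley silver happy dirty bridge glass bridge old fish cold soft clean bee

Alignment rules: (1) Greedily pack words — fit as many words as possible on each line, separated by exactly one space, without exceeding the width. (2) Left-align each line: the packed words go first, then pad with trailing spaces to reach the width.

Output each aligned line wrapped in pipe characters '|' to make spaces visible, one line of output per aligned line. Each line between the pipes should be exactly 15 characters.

Line 1: ['security', 'car'] (min_width=12, slack=3)
Line 2: ['slow', 'forest'] (min_width=11, slack=4)
Line 3: ['cherry', 'blue'] (min_width=11, slack=4)
Line 4: ['valley', 'silver'] (min_width=13, slack=2)
Line 5: ['happy', 'dirty'] (min_width=11, slack=4)
Line 6: ['bridge', 'glass'] (min_width=12, slack=3)
Line 7: ['bridge', 'old', 'fish'] (min_width=15, slack=0)
Line 8: ['cold', 'soft', 'clean'] (min_width=15, slack=0)
Line 9: ['bee'] (min_width=3, slack=12)

Answer: |security car   |
|slow forest    |
|cherry blue    |
|valley silver  |
|happy dirty    |
|bridge glass   |
|bridge old fish|
|cold soft clean|
|bee            |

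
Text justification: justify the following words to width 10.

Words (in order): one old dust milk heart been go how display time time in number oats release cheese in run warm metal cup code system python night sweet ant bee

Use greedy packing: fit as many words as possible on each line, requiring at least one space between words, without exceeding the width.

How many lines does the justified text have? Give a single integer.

Line 1: ['one', 'old'] (min_width=7, slack=3)
Line 2: ['dust', 'milk'] (min_width=9, slack=1)
Line 3: ['heart', 'been'] (min_width=10, slack=0)
Line 4: ['go', 'how'] (min_width=6, slack=4)
Line 5: ['display'] (min_width=7, slack=3)
Line 6: ['time', 'time'] (min_width=9, slack=1)
Line 7: ['in', 'number'] (min_width=9, slack=1)
Line 8: ['oats'] (min_width=4, slack=6)
Line 9: ['release'] (min_width=7, slack=3)
Line 10: ['cheese', 'in'] (min_width=9, slack=1)
Line 11: ['run', 'warm'] (min_width=8, slack=2)
Line 12: ['metal', 'cup'] (min_width=9, slack=1)
Line 13: ['code'] (min_width=4, slack=6)
Line 14: ['system'] (min_width=6, slack=4)
Line 15: ['python'] (min_width=6, slack=4)
Line 16: ['night'] (min_width=5, slack=5)
Line 17: ['sweet', 'ant'] (min_width=9, slack=1)
Line 18: ['bee'] (min_width=3, slack=7)
Total lines: 18

Answer: 18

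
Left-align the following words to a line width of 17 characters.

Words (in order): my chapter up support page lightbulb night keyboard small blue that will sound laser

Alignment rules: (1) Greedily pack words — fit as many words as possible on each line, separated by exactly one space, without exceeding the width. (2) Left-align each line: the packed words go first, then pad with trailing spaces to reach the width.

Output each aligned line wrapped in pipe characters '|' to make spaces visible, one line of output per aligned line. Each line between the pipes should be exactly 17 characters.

Answer: |my chapter up    |
|support page     |
|lightbulb night  |
|keyboard small   |
|blue that will   |
|sound laser      |

Derivation:
Line 1: ['my', 'chapter', 'up'] (min_width=13, slack=4)
Line 2: ['support', 'page'] (min_width=12, slack=5)
Line 3: ['lightbulb', 'night'] (min_width=15, slack=2)
Line 4: ['keyboard', 'small'] (min_width=14, slack=3)
Line 5: ['blue', 'that', 'will'] (min_width=14, slack=3)
Line 6: ['sound', 'laser'] (min_width=11, slack=6)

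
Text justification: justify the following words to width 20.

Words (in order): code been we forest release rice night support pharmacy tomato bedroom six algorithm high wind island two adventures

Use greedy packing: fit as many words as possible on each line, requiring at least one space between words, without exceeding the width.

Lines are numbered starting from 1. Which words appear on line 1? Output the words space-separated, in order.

Line 1: ['code', 'been', 'we', 'forest'] (min_width=19, slack=1)
Line 2: ['release', 'rice', 'night'] (min_width=18, slack=2)
Line 3: ['support', 'pharmacy'] (min_width=16, slack=4)
Line 4: ['tomato', 'bedroom', 'six'] (min_width=18, slack=2)
Line 5: ['algorithm', 'high', 'wind'] (min_width=19, slack=1)
Line 6: ['island', 'two'] (min_width=10, slack=10)
Line 7: ['adventures'] (min_width=10, slack=10)

Answer: code been we forest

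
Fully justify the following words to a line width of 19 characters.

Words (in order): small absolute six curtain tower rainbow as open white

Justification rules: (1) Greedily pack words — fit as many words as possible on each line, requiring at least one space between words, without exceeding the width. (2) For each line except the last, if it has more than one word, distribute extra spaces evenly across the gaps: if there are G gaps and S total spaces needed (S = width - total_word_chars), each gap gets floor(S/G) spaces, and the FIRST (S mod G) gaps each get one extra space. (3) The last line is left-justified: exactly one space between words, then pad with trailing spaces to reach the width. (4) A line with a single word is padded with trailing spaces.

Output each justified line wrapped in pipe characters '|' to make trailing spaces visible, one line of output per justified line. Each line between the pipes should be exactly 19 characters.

Answer: |small  absolute six|
|curtain       tower|
|rainbow   as   open|
|white              |

Derivation:
Line 1: ['small', 'absolute', 'six'] (min_width=18, slack=1)
Line 2: ['curtain', 'tower'] (min_width=13, slack=6)
Line 3: ['rainbow', 'as', 'open'] (min_width=15, slack=4)
Line 4: ['white'] (min_width=5, slack=14)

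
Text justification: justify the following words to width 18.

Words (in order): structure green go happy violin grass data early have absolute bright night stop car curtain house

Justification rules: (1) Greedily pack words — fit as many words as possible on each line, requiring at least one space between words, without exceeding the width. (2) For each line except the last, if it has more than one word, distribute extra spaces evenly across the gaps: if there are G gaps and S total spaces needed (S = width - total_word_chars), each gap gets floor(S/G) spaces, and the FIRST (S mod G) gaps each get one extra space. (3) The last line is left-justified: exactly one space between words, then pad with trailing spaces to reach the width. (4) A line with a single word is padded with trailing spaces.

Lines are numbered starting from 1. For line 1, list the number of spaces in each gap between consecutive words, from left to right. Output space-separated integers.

Answer: 1 1

Derivation:
Line 1: ['structure', 'green', 'go'] (min_width=18, slack=0)
Line 2: ['happy', 'violin', 'grass'] (min_width=18, slack=0)
Line 3: ['data', 'early', 'have'] (min_width=15, slack=3)
Line 4: ['absolute', 'bright'] (min_width=15, slack=3)
Line 5: ['night', 'stop', 'car'] (min_width=14, slack=4)
Line 6: ['curtain', 'house'] (min_width=13, slack=5)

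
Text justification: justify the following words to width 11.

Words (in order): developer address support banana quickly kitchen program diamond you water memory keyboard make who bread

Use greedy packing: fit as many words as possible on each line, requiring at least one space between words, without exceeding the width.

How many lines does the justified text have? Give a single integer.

Answer: 13

Derivation:
Line 1: ['developer'] (min_width=9, slack=2)
Line 2: ['address'] (min_width=7, slack=4)
Line 3: ['support'] (min_width=7, slack=4)
Line 4: ['banana'] (min_width=6, slack=5)
Line 5: ['quickly'] (min_width=7, slack=4)
Line 6: ['kitchen'] (min_width=7, slack=4)
Line 7: ['program'] (min_width=7, slack=4)
Line 8: ['diamond', 'you'] (min_width=11, slack=0)
Line 9: ['water'] (min_width=5, slack=6)
Line 10: ['memory'] (min_width=6, slack=5)
Line 11: ['keyboard'] (min_width=8, slack=3)
Line 12: ['make', 'who'] (min_width=8, slack=3)
Line 13: ['bread'] (min_width=5, slack=6)
Total lines: 13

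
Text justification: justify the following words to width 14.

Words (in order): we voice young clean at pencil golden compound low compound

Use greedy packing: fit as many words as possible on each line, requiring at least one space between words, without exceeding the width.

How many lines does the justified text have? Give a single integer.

Line 1: ['we', 'voice', 'young'] (min_width=14, slack=0)
Line 2: ['clean', 'at'] (min_width=8, slack=6)
Line 3: ['pencil', 'golden'] (min_width=13, slack=1)
Line 4: ['compound', 'low'] (min_width=12, slack=2)
Line 5: ['compound'] (min_width=8, slack=6)
Total lines: 5

Answer: 5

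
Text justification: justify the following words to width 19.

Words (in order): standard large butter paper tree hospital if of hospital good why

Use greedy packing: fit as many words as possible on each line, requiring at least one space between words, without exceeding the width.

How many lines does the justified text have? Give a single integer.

Answer: 4

Derivation:
Line 1: ['standard', 'large'] (min_width=14, slack=5)
Line 2: ['butter', 'paper', 'tree'] (min_width=17, slack=2)
Line 3: ['hospital', 'if', 'of'] (min_width=14, slack=5)
Line 4: ['hospital', 'good', 'why'] (min_width=17, slack=2)
Total lines: 4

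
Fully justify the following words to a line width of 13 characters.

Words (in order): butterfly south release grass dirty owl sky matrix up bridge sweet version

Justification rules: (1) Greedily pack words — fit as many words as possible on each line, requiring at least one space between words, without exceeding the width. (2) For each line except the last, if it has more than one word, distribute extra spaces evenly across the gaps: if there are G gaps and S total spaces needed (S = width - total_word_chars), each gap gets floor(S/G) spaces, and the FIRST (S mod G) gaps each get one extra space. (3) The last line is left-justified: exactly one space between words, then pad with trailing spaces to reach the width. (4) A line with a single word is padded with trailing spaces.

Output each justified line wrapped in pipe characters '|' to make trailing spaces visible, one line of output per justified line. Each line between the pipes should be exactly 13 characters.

Line 1: ['butterfly'] (min_width=9, slack=4)
Line 2: ['south', 'release'] (min_width=13, slack=0)
Line 3: ['grass', 'dirty'] (min_width=11, slack=2)
Line 4: ['owl', 'sky'] (min_width=7, slack=6)
Line 5: ['matrix', 'up'] (min_width=9, slack=4)
Line 6: ['bridge', 'sweet'] (min_width=12, slack=1)
Line 7: ['version'] (min_width=7, slack=6)

Answer: |butterfly    |
|south release|
|grass   dirty|
|owl       sky|
|matrix     up|
|bridge  sweet|
|version      |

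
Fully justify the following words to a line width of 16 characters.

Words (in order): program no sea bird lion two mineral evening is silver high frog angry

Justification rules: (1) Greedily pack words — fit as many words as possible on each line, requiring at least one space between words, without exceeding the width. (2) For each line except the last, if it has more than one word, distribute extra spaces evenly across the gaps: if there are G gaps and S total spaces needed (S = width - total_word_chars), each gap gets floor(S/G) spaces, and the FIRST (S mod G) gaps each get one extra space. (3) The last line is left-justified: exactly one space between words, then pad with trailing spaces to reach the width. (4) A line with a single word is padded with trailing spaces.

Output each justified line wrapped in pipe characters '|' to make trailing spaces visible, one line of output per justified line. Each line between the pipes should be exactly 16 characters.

Line 1: ['program', 'no', 'sea'] (min_width=14, slack=2)
Line 2: ['bird', 'lion', 'two'] (min_width=13, slack=3)
Line 3: ['mineral', 'evening'] (min_width=15, slack=1)
Line 4: ['is', 'silver', 'high'] (min_width=14, slack=2)
Line 5: ['frog', 'angry'] (min_width=10, slack=6)

Answer: |program  no  sea|
|bird   lion  two|
|mineral  evening|
|is  silver  high|
|frog angry      |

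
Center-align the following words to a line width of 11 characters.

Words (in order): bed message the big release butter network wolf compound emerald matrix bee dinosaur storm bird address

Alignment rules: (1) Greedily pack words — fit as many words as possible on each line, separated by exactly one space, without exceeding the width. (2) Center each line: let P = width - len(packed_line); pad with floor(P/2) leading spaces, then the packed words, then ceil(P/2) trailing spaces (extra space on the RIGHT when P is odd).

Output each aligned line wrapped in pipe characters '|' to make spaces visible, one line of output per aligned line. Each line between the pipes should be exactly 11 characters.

Line 1: ['bed', 'message'] (min_width=11, slack=0)
Line 2: ['the', 'big'] (min_width=7, slack=4)
Line 3: ['release'] (min_width=7, slack=4)
Line 4: ['butter'] (min_width=6, slack=5)
Line 5: ['network'] (min_width=7, slack=4)
Line 6: ['wolf'] (min_width=4, slack=7)
Line 7: ['compound'] (min_width=8, slack=3)
Line 8: ['emerald'] (min_width=7, slack=4)
Line 9: ['matrix', 'bee'] (min_width=10, slack=1)
Line 10: ['dinosaur'] (min_width=8, slack=3)
Line 11: ['storm', 'bird'] (min_width=10, slack=1)
Line 12: ['address'] (min_width=7, slack=4)

Answer: |bed message|
|  the big  |
|  release  |
|  butter   |
|  network  |
|   wolf    |
| compound  |
|  emerald  |
|matrix bee |
| dinosaur  |
|storm bird |
|  address  |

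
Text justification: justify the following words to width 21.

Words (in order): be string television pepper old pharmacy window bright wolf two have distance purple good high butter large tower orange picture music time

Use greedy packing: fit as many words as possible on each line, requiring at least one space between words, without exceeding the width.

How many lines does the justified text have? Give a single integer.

Answer: 8

Derivation:
Line 1: ['be', 'string', 'television'] (min_width=20, slack=1)
Line 2: ['pepper', 'old', 'pharmacy'] (min_width=19, slack=2)
Line 3: ['window', 'bright', 'wolf'] (min_width=18, slack=3)
Line 4: ['two', 'have', 'distance'] (min_width=17, slack=4)
Line 5: ['purple', 'good', 'high'] (min_width=16, slack=5)
Line 6: ['butter', 'large', 'tower'] (min_width=18, slack=3)
Line 7: ['orange', 'picture', 'music'] (min_width=20, slack=1)
Line 8: ['time'] (min_width=4, slack=17)
Total lines: 8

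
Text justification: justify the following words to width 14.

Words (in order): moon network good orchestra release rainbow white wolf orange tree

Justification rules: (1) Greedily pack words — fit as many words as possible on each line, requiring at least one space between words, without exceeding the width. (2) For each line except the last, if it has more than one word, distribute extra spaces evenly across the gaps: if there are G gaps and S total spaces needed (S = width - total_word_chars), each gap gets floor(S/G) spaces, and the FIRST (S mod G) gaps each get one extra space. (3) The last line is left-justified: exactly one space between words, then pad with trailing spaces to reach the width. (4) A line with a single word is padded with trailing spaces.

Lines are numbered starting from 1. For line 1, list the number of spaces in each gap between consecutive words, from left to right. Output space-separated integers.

Answer: 3

Derivation:
Line 1: ['moon', 'network'] (min_width=12, slack=2)
Line 2: ['good', 'orchestra'] (min_width=14, slack=0)
Line 3: ['release'] (min_width=7, slack=7)
Line 4: ['rainbow', 'white'] (min_width=13, slack=1)
Line 5: ['wolf', 'orange'] (min_width=11, slack=3)
Line 6: ['tree'] (min_width=4, slack=10)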